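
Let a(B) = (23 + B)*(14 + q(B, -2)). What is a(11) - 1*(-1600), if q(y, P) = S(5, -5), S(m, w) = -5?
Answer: 1906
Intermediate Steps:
q(y, P) = -5
a(B) = 207 + 9*B (a(B) = (23 + B)*(14 - 5) = (23 + B)*9 = 207 + 9*B)
a(11) - 1*(-1600) = (207 + 9*11) - 1*(-1600) = (207 + 99) + 1600 = 306 + 1600 = 1906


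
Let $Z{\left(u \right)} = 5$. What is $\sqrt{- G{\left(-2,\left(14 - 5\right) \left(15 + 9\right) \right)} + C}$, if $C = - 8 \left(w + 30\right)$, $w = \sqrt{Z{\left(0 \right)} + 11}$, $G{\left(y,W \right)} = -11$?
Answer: $3 i \sqrt{29} \approx 16.155 i$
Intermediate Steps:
$w = 4$ ($w = \sqrt{5 + 11} = \sqrt{16} = 4$)
$C = -272$ ($C = - 8 \left(4 + 30\right) = \left(-8\right) 34 = -272$)
$\sqrt{- G{\left(-2,\left(14 - 5\right) \left(15 + 9\right) \right)} + C} = \sqrt{\left(-1\right) \left(-11\right) - 272} = \sqrt{11 - 272} = \sqrt{-261} = 3 i \sqrt{29}$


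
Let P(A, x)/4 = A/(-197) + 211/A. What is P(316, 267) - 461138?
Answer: -7176748983/15563 ≈ -4.6114e+5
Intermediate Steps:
P(A, x) = 844/A - 4*A/197 (P(A, x) = 4*(A/(-197) + 211/A) = 4*(A*(-1/197) + 211/A) = 4*(-A/197 + 211/A) = 4*(211/A - A/197) = 844/A - 4*A/197)
P(316, 267) - 461138 = (844/316 - 4/197*316) - 461138 = (844*(1/316) - 1264/197) - 461138 = (211/79 - 1264/197) - 461138 = -58289/15563 - 461138 = -7176748983/15563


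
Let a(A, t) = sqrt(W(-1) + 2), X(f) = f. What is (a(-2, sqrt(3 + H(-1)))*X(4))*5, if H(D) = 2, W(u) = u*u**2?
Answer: 20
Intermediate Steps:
W(u) = u**3
a(A, t) = 1 (a(A, t) = sqrt((-1)**3 + 2) = sqrt(-1 + 2) = sqrt(1) = 1)
(a(-2, sqrt(3 + H(-1)))*X(4))*5 = (1*4)*5 = 4*5 = 20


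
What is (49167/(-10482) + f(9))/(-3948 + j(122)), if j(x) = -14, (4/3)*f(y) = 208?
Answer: -75525/1977604 ≈ -0.038190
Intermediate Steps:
f(y) = 156 (f(y) = (¾)*208 = 156)
(49167/(-10482) + f(9))/(-3948 + j(122)) = (49167/(-10482) + 156)/(-3948 - 14) = (49167*(-1/10482) + 156)/(-3962) = (-16389/3494 + 156)*(-1/3962) = (528675/3494)*(-1/3962) = -75525/1977604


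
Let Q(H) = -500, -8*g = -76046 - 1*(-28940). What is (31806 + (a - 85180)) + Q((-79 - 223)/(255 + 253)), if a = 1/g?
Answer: -1268894318/23553 ≈ -53874.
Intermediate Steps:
g = 23553/4 (g = -(-76046 - 1*(-28940))/8 = -(-76046 + 28940)/8 = -⅛*(-47106) = 23553/4 ≈ 5888.3)
a = 4/23553 (a = 1/(23553/4) = 4/23553 ≈ 0.00016983)
(31806 + (a - 85180)) + Q((-79 - 223)/(255 + 253)) = (31806 + (4/23553 - 85180)) - 500 = (31806 - 2006244536/23553) - 500 = -1257117818/23553 - 500 = -1268894318/23553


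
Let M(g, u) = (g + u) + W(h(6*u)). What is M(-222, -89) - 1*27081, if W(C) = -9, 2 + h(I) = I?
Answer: -27401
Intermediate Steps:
h(I) = -2 + I
M(g, u) = -9 + g + u (M(g, u) = (g + u) - 9 = -9 + g + u)
M(-222, -89) - 1*27081 = (-9 - 222 - 89) - 1*27081 = -320 - 27081 = -27401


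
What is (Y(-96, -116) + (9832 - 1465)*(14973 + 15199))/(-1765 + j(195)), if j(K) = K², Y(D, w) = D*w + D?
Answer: 63115041/9065 ≈ 6962.5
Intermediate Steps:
Y(D, w) = D + D*w
(Y(-96, -116) + (9832 - 1465)*(14973 + 15199))/(-1765 + j(195)) = (-96*(1 - 116) + (9832 - 1465)*(14973 + 15199))/(-1765 + 195²) = (-96*(-115) + 8367*30172)/(-1765 + 38025) = (11040 + 252449124)/36260 = 252460164*(1/36260) = 63115041/9065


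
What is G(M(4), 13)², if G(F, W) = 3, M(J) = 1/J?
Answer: 9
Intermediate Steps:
G(M(4), 13)² = 3² = 9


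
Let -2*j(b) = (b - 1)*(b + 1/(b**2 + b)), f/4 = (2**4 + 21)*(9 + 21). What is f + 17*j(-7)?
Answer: 83278/21 ≈ 3965.6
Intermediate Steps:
f = 4440 (f = 4*((2**4 + 21)*(9 + 21)) = 4*((16 + 21)*30) = 4*(37*30) = 4*1110 = 4440)
j(b) = -(-1 + b)*(b + 1/(b + b**2))/2 (j(b) = -(b - 1)*(b + 1/(b**2 + b))/2 = -(-1 + b)*(b + 1/(b + b**2))/2)
f + 17*j(-7) = 4440 + 17*((1/2)*(1 + (-7)**2 - 1*(-7) - 1*(-7)**4)/(-7*(1 - 7))) = 4440 + 17*((1/2)*(-1/7)*(1 + 49 + 7 - 1*2401)/(-6)) = 4440 + 17*((1/2)*(-1/7)*(-1/6)*(1 + 49 + 7 - 2401)) = 4440 + 17*((1/2)*(-1/7)*(-1/6)*(-2344)) = 4440 + 17*(-586/21) = 4440 - 9962/21 = 83278/21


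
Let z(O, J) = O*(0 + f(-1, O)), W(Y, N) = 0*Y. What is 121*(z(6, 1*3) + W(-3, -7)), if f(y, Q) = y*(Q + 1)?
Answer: -5082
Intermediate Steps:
f(y, Q) = y*(1 + Q)
W(Y, N) = 0
z(O, J) = O*(-1 - O) (z(O, J) = O*(0 - (1 + O)) = O*(0 + (-1 - O)) = O*(-1 - O))
121*(z(6, 1*3) + W(-3, -7)) = 121*(-1*6*(1 + 6) + 0) = 121*(-1*6*7 + 0) = 121*(-42 + 0) = 121*(-42) = -5082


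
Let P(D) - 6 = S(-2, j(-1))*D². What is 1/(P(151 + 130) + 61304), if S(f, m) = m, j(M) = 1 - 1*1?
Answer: 1/61310 ≈ 1.6311e-5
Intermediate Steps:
j(M) = 0 (j(M) = 1 - 1 = 0)
P(D) = 6 (P(D) = 6 + 0*D² = 6 + 0 = 6)
1/(P(151 + 130) + 61304) = 1/(6 + 61304) = 1/61310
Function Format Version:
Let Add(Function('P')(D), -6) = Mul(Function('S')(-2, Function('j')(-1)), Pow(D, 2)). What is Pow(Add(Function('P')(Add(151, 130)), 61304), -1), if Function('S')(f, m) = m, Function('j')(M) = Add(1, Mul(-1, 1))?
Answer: Rational(1, 61310) ≈ 1.6311e-5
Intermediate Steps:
Function('j')(M) = 0 (Function('j')(M) = Add(1, -1) = 0)
Function('P')(D) = 6 (Function('P')(D) = Add(6, Mul(0, Pow(D, 2))) = Add(6, 0) = 6)
Pow(Add(Function('P')(Add(151, 130)), 61304), -1) = Pow(Add(6, 61304), -1) = Pow(61310, -1) = Rational(1, 61310)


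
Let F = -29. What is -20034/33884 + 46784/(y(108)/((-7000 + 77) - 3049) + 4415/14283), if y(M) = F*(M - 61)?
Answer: 12543501271250475/119524132742 ≈ 1.0495e+5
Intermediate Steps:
y(M) = 1769 - 29*M (y(M) = -29*(M - 61) = -29*(-61 + M) = 1769 - 29*M)
-20034/33884 + 46784/(y(108)/((-7000 + 77) - 3049) + 4415/14283) = -20034/33884 + 46784/((1769 - 29*108)/((-7000 + 77) - 3049) + 4415/14283) = -20034*1/33884 + 46784/((1769 - 3132)/(-6923 - 3049) + 4415*(1/14283)) = -10017/16942 + 46784/(-1363/(-9972) + 4415/14283) = -10017/16942 + 46784/(-1363*(-1/9972) + 4415/14283) = -10017/16942 + 46784/(1363/9972 + 4415/14283) = -10017/16942 + 46784/(7054901/15825564) = -10017/16942 + 46784*(15825564/7054901) = -10017/16942 + 740383186176/7054901 = 12543501271250475/119524132742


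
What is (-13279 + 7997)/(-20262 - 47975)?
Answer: 5282/68237 ≈ 0.077407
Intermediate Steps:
(-13279 + 7997)/(-20262 - 47975) = -5282/(-68237) = -5282*(-1/68237) = 5282/68237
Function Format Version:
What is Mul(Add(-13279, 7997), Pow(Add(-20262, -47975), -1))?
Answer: Rational(5282, 68237) ≈ 0.077407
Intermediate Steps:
Mul(Add(-13279, 7997), Pow(Add(-20262, -47975), -1)) = Mul(-5282, Pow(-68237, -1)) = Mul(-5282, Rational(-1, 68237)) = Rational(5282, 68237)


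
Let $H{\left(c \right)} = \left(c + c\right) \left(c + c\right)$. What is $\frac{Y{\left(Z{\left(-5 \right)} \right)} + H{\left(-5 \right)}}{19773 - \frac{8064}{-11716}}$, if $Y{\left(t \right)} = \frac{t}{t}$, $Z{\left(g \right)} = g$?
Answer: $\frac{295829}{57917133} \approx 0.0051078$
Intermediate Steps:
$H{\left(c \right)} = 4 c^{2}$ ($H{\left(c \right)} = 2 c 2 c = 4 c^{2}$)
$Y{\left(t \right)} = 1$
$\frac{Y{\left(Z{\left(-5 \right)} \right)} + H{\left(-5 \right)}}{19773 - \frac{8064}{-11716}} = \frac{1 + 4 \left(-5\right)^{2}}{19773 - \frac{8064}{-11716}} = \frac{1 + 4 \cdot 25}{19773 - - \frac{2016}{2929}} = \frac{1 + 100}{19773 + \frac{2016}{2929}} = \frac{101}{\frac{57917133}{2929}} = 101 \cdot \frac{2929}{57917133} = \frac{295829}{57917133}$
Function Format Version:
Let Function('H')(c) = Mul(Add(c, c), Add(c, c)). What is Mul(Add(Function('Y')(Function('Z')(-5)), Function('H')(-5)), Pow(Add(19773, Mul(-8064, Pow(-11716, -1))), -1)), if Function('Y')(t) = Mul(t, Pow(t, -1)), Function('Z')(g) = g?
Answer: Rational(295829, 57917133) ≈ 0.0051078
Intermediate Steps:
Function('H')(c) = Mul(4, Pow(c, 2)) (Function('H')(c) = Mul(Mul(2, c), Mul(2, c)) = Mul(4, Pow(c, 2)))
Function('Y')(t) = 1
Mul(Add(Function('Y')(Function('Z')(-5)), Function('H')(-5)), Pow(Add(19773, Mul(-8064, Pow(-11716, -1))), -1)) = Mul(Add(1, Mul(4, Pow(-5, 2))), Pow(Add(19773, Mul(-8064, Pow(-11716, -1))), -1)) = Mul(Add(1, Mul(4, 25)), Pow(Add(19773, Mul(-8064, Rational(-1, 11716))), -1)) = Mul(Add(1, 100), Pow(Add(19773, Rational(2016, 2929)), -1)) = Mul(101, Pow(Rational(57917133, 2929), -1)) = Mul(101, Rational(2929, 57917133)) = Rational(295829, 57917133)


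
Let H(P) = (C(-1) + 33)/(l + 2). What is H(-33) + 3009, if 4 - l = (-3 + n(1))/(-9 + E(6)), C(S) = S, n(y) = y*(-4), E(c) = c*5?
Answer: 57267/19 ≈ 3014.1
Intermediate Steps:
E(c) = 5*c
n(y) = -4*y
l = 13/3 (l = 4 - (-3 - 4*1)/(-9 + 5*6) = 4 - (-3 - 4)/(-9 + 30) = 4 - (-7)/21 = 4 - 1*(-⅓) = 4 + ⅓ = 13/3 ≈ 4.3333)
H(P) = 96/19 (H(P) = (-1 + 33)/(13/3 + 2) = 32/(19/3) = 32*(3/19) = 96/19)
H(-33) + 3009 = 96/19 + 3009 = 57267/19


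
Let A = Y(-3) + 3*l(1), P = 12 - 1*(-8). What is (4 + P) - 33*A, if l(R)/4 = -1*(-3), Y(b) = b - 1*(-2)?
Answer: -1131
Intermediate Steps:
Y(b) = 2 + b (Y(b) = b + 2 = 2 + b)
l(R) = 12 (l(R) = 4*(-1*(-3)) = 4*3 = 12)
P = 20 (P = 12 + 8 = 20)
A = 35 (A = (2 - 3) + 3*12 = -1 + 36 = 35)
(4 + P) - 33*A = (4 + 20) - 33*35 = 24 - 1155 = -1131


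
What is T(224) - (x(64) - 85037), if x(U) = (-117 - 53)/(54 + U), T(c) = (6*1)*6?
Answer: 5019392/59 ≈ 85075.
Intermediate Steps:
T(c) = 36 (T(c) = 6*6 = 36)
x(U) = -170/(54 + U)
T(224) - (x(64) - 85037) = 36 - (-170/(54 + 64) - 85037) = 36 - (-170/118 - 85037) = 36 - (-170*1/118 - 85037) = 36 - (-85/59 - 85037) = 36 - 1*(-5017268/59) = 36 + 5017268/59 = 5019392/59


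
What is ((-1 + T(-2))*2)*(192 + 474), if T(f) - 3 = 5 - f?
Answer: 11988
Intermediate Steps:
T(f) = 8 - f (T(f) = 3 + (5 - f) = 8 - f)
((-1 + T(-2))*2)*(192 + 474) = ((-1 + (8 - 1*(-2)))*2)*(192 + 474) = ((-1 + (8 + 2))*2)*666 = ((-1 + 10)*2)*666 = (9*2)*666 = 18*666 = 11988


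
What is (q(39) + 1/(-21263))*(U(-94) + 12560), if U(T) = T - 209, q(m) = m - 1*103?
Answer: -16679730081/21263 ≈ -7.8445e+5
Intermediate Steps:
q(m) = -103 + m (q(m) = m - 103 = -103 + m)
U(T) = -209 + T
(q(39) + 1/(-21263))*(U(-94) + 12560) = ((-103 + 39) + 1/(-21263))*((-209 - 94) + 12560) = (-64 - 1/21263)*(-303 + 12560) = -1360833/21263*12257 = -16679730081/21263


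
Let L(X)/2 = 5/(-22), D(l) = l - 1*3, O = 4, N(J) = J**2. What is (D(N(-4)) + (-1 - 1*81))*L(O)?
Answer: 345/11 ≈ 31.364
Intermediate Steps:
D(l) = -3 + l (D(l) = l - 3 = -3 + l)
L(X) = -5/11 (L(X) = 2*(5/(-22)) = 2*(5*(-1/22)) = 2*(-5/22) = -5/11)
(D(N(-4)) + (-1 - 1*81))*L(O) = ((-3 + (-4)**2) + (-1 - 1*81))*(-5/11) = ((-3 + 16) + (-1 - 81))*(-5/11) = (13 - 82)*(-5/11) = -69*(-5/11) = 345/11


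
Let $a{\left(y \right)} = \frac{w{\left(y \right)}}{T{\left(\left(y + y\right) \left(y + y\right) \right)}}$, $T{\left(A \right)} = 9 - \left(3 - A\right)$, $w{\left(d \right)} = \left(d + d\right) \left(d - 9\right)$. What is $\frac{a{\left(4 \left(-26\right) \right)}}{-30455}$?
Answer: $- \frac{11752}{658893925} \approx -1.7836 \cdot 10^{-5}$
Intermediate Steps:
$w{\left(d \right)} = 2 d \left(-9 + d\right)$
$T{\left(A \right)} = 6 + A$ ($T{\left(A \right)} = 9 + \left(-3 + A\right) = 6 + A$)
$a{\left(y \right)} = \frac{2 y \left(-9 + y\right)}{6 + 4 y^{2}}$ ($a{\left(y \right)} = \frac{2 y \left(-9 + y\right)}{6 + \left(y + y\right) \left(y + y\right)} = \frac{2 y \left(-9 + y\right)}{6 + 2 y 2 y} = \frac{2 y \left(-9 + y\right)}{6 + 4 y^{2}}$)
$\frac{a{\left(4 \left(-26\right) \right)}}{-30455} = \frac{4 \left(-26\right) \frac{1}{3 + 2 \left(4 \left(-26\right)\right)^{2}} \left(-9 + 4 \left(-26\right)\right)}{-30455} = - \frac{104 \left(-9 - 104\right)}{3 + 2 \left(-104\right)^{2}} \left(- \frac{1}{30455}\right) = \left(-104\right) \frac{1}{3 + 2 \cdot 10816} \left(-113\right) \left(- \frac{1}{30455}\right) = \left(-104\right) \frac{1}{3 + 21632} \left(-113\right) \left(- \frac{1}{30455}\right) = \left(-104\right) \frac{1}{21635} \left(-113\right) \left(- \frac{1}{30455}\right) = \frac{11752}{21635} \left(- \frac{1}{30455}\right) = - \frac{11752}{658893925}$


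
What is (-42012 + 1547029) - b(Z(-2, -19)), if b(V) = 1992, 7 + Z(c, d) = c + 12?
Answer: 1503025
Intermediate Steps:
Z(c, d) = 5 + c (Z(c, d) = -7 + (c + 12) = -7 + (12 + c) = 5 + c)
(-42012 + 1547029) - b(Z(-2, -19)) = (-42012 + 1547029) - 1*1992 = 1505017 - 1992 = 1503025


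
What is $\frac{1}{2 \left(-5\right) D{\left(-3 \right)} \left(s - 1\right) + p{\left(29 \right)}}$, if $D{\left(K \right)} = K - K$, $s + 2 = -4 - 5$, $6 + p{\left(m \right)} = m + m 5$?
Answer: $\frac{1}{168} \approx 0.0059524$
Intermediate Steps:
$p{\left(m \right)} = -6 + 6 m$ ($p{\left(m \right)} = -6 + \left(m + m 5\right) = -6 + \left(m + 5 m\right) = -6 + 6 m$)
$s = -11$ ($s = -2 - 9 = -11$)
$D{\left(K \right)} = 0$
$\frac{1}{2 \left(-5\right) D{\left(-3 \right)} \left(s - 1\right) + p{\left(29 \right)}} = \frac{1}{2 \left(-5\right) 0 \left(-11 - 1\right) + \left(-6 + 6 \cdot 29\right)} = \frac{1}{- 10 \cdot 0 \left(-12\right) + \left(-6 + 174\right)} = \frac{1}{\left(-10\right) 0 + 168} = \frac{1}{0 + 168} = \frac{1}{168}$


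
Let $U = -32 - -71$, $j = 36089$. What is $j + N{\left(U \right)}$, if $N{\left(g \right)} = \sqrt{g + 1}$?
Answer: $36089 + 2 \sqrt{10} \approx 36095.0$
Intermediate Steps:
$U = 39$ ($U = -32 + 71 = 39$)
$N{\left(g \right)} = \sqrt{1 + g}$
$j + N{\left(U \right)} = 36089 + \sqrt{1 + 39} = 36089 + \sqrt{40} = 36089 + 2 \sqrt{10}$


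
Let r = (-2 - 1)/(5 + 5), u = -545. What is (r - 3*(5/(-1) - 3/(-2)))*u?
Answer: -5559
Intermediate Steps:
r = -3/10 ≈ -0.30000
(r - 3*(5/(-1) - 3/(-2)))*u = (-3/10 - 3*(5/(-1) - 3/(-2)))*(-545) = (-3/10 - 3*(5*(-1) - 3*(-½)))*(-545) = (-3/10 - 3*(-5 + 3/2))*(-545) = (-3/10 - 3*(-7/2))*(-545) = (-3/10 + 21/2)*(-545) = (51/5)*(-545) = -5559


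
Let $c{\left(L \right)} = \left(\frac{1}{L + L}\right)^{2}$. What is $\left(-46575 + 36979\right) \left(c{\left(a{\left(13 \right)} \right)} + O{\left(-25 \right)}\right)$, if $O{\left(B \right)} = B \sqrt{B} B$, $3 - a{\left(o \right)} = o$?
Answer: $- \frac{2399}{100} - 29987500 i \approx -23.99 - 2.9987 \cdot 10^{7} i$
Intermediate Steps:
$a{\left(o \right)} = 3 - o$
$c{\left(L \right)} = \frac{1}{4 L^{2}}$ ($c{\left(L \right)} = \left(\frac{1}{2 L}\right)^{2} = \frac{1}{4 L^{2}}$)
$O{\left(B \right)} = B^{\frac{5}{2}}$ ($O{\left(B \right)} = B^{\frac{3}{2}} B = B^{\frac{5}{2}}$)
$\left(-46575 + 36979\right) \left(c{\left(a{\left(13 \right)} \right)} + O{\left(-25 \right)}\right) = \left(-46575 + 36979\right) \left(\frac{1}{4 \left(3 - 13\right)^{2}} + \left(-25\right)^{\frac{5}{2}}\right) = - 9596 \left(\frac{1}{4 \left(3 - 13\right)^{2}} + 3125 i\right) = - 9596 \left(\frac{1}{4 \cdot 100} + 3125 i\right) = - 9596 \left(\frac{1}{4} \cdot \frac{1}{100} + 3125 i\right) = - 9596 \left(\frac{1}{400} + 3125 i\right) = - \frac{2399}{100} - 29987500 i$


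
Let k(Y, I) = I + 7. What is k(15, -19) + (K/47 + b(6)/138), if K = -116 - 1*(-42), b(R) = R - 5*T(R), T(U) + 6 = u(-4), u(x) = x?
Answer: -42706/3243 ≈ -13.169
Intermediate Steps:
k(Y, I) = 7 + I
T(U) = -10 (T(U) = -6 - 4 = -10)
b(R) = 50 + R (b(R) = R - 5*(-10) = R + 50 = 50 + R)
K = -74 (K = -116 + 42 = -74)
k(15, -19) + (K/47 + b(6)/138) = (7 - 19) + (-74/47 + (50 + 6)/138) = -12 + (-74*1/47 + 56*(1/138)) = -12 + (-74/47 + 28/69) = -12 - 3790/3243 = -42706/3243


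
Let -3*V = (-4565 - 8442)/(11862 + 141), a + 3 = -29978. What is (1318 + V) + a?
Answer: -1032112960/36009 ≈ -28663.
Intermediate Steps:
a = -29981 (a = -3 - 29978 = -29981)
V = 13007/36009 (V = -(-4565 - 8442)/(3*(11862 + 141)) = -(-13007)/(3*12003) = -⅓*(-13007/12003) = 13007/36009 ≈ 0.36122)
(1318 + V) + a = (1318 + 13007/36009) - 29981 = 47472869/36009 - 29981 = -1032112960/36009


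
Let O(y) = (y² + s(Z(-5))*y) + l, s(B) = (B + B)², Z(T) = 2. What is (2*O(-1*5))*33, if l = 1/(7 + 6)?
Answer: -47124/13 ≈ -3624.9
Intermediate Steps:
s(B) = 4*B² (s(B) = (2*B)² = 4*B²)
l = 1/13 ≈ 0.076923
O(y) = 1/13 + y² + 16*y (O(y) = (y² + (4*2²)*y) + 1/13 = (y² + (4*4)*y) + 1/13 = (y² + 16*y) + 1/13 = 1/13 + y² + 16*y)
(2*O(-1*5))*33 = (2*(1/13 + (-1*5)² + 16*(-1*5)))*33 = (2*(1/13 + (-5)² + 16*(-5)))*33 = (2*(1/13 + 25 - 80))*33 = (2*(-714/13))*33 = -1428/13*33 = -47124/13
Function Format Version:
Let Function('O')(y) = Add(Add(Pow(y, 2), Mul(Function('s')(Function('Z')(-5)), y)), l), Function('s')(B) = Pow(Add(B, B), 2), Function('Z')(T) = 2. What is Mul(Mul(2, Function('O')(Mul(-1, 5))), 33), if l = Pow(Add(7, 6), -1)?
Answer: Rational(-47124, 13) ≈ -3624.9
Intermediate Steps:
Function('s')(B) = Mul(4, Pow(B, 2)) (Function('s')(B) = Pow(Mul(2, B), 2) = Mul(4, Pow(B, 2)))
l = Rational(1, 13) (l = Pow(13, -1) = Rational(1, 13) ≈ 0.076923)
Function('O')(y) = Add(Rational(1, 13), Pow(y, 2), Mul(16, y)) (Function('O')(y) = Add(Add(Pow(y, 2), Mul(Mul(4, Pow(2, 2)), y)), Rational(1, 13)) = Add(Add(Pow(y, 2), Mul(Mul(4, 4), y)), Rational(1, 13)) = Add(Add(Pow(y, 2), Mul(16, y)), Rational(1, 13)) = Add(Rational(1, 13), Pow(y, 2), Mul(16, y)))
Mul(Mul(2, Function('O')(Mul(-1, 5))), 33) = Mul(Mul(2, Add(Rational(1, 13), Pow(Mul(-1, 5), 2), Mul(16, Mul(-1, 5)))), 33) = Mul(Mul(2, Add(Rational(1, 13), Pow(-5, 2), Mul(16, -5))), 33) = Mul(Mul(2, Add(Rational(1, 13), 25, -80)), 33) = Mul(Mul(2, Rational(-714, 13)), 33) = Mul(Rational(-1428, 13), 33) = Rational(-47124, 13)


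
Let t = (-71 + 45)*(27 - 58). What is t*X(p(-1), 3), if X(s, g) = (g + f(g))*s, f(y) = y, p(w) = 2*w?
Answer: -9672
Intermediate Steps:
X(s, g) = 2*g*s (X(s, g) = (g + g)*s = (2*g)*s = 2*g*s)
t = 806 (t = -26*(-31) = 806)
t*X(p(-1), 3) = 806*(2*3*(2*(-1))) = 806*(2*3*(-2)) = 806*(-12) = -9672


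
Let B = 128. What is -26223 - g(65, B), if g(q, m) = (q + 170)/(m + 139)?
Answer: -7001776/267 ≈ -26224.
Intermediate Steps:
g(q, m) = (170 + q)/(139 + m)
-26223 - g(65, B) = -26223 - (170 + 65)/(139 + 128) = -26223 - 235/267 = -7001776/267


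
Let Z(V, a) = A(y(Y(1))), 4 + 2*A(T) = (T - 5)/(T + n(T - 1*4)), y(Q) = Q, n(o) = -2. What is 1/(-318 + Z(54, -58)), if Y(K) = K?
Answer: -1/318 ≈ -0.0031447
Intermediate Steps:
A(T) = -2 + (-5 + T)/(2*(-2 + T)) (A(T) = -2 + ((T - 5)/(T - 2))/2 = -2 + ((-5 + T)/(-2 + T))/2 = -2 + (-5 + T)/(2*(-2 + T)))
Z(V, a) = 0 (Z(V, a) = 3*(1 - 1*1)/(2*(-2 + 1)) = (3/2)*(1 - 1)/(-1) = (3/2)*(-1)*0 = 0)
1/(-318 + Z(54, -58)) = 1/(-318 + 0) = 1/(-318) = -1/318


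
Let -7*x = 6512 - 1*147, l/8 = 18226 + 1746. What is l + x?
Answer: 1112067/7 ≈ 1.5887e+5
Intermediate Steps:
l = 159776 (l = 8*(18226 + 1746) = 8*19972 = 159776)
x = -6365/7 (x = -(6512 - 1*147)/7 = -(6512 - 147)/7 = -⅐*6365 = -6365/7 ≈ -909.29)
l + x = 159776 - 6365/7 = 1112067/7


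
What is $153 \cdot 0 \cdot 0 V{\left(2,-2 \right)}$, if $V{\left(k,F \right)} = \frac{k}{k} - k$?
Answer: $0$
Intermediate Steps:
$V{\left(k,F \right)} = 1 - k$
$153 \cdot 0 \cdot 0 V{\left(2,-2 \right)} = 153 \cdot 0 \cdot 0 \left(1 - 2\right) = 153 \cdot 0 \left(1 - 2\right) = 153 \cdot 0 \left(-1\right) = 153 \cdot 0 = 0$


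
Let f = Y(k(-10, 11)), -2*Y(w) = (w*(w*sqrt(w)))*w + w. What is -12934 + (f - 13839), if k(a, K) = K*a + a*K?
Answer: -26663 + 10648000*I*sqrt(55) ≈ -26663.0 + 7.8968e+7*I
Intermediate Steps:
k(a, K) = 2*K*a (k(a, K) = K*a + K*a = 2*K*a)
Y(w) = -w/2 - w**(7/2)/2 (Y(w) = -((w*(w*sqrt(w)))*w + w)/2 = -((w*w**(3/2))*w + w)/2 = -(w**(5/2)*w + w)/2 = -(w**(7/2) + w)/2 = -(w + w**(7/2))/2 = -w/2 - w**(7/2)/2)
f = 110 + 10648000*I*sqrt(55) (f = -11*(-10) - (-21296000*I*sqrt(55))/2 = -1/2*(-220) - (-10648000)*I*sqrt(55) = 110 - (-10648000)*I*sqrt(55) = 110 + 10648000*I*sqrt(55) ≈ 110.0 + 7.8968e+7*I)
-12934 + (f - 13839) = -12934 + ((110 + 10648000*I*sqrt(55)) - 13839) = -12934 + (-13729 + 10648000*I*sqrt(55)) = -26663 + 10648000*I*sqrt(55)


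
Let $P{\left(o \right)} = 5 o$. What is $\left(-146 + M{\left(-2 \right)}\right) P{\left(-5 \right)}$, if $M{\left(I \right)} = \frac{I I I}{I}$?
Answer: $3550$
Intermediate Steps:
$M{\left(I \right)} = I^{2}$ ($M{\left(I \right)} = \frac{I^{2} I}{I} = \frac{I^{3}}{I} = I^{2}$)
$\left(-146 + M{\left(-2 \right)}\right) P{\left(-5 \right)} = \left(-146 + \left(-2\right)^{2}\right) 5 \left(-5\right) = \left(-146 + 4\right) \left(-25\right) = \left(-142\right) \left(-25\right) = 3550$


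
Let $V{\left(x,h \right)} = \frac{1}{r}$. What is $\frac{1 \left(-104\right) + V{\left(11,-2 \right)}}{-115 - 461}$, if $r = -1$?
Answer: $\frac{35}{192} \approx 0.18229$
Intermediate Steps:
$V{\left(x,h \right)} = -1$ ($V{\left(x,h \right)} = \frac{1}{-1} = -1$)
$\frac{1 \left(-104\right) + V{\left(11,-2 \right)}}{-115 - 461} = \frac{1 \left(-104\right) - 1}{-115 - 461} = \frac{-104 - 1}{-576} = \left(-105\right) \left(- \frac{1}{576}\right) = \frac{35}{192}$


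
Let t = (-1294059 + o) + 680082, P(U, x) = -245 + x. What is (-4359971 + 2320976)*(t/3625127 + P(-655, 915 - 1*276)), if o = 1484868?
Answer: -2914072378376355/3625127 ≈ -8.0385e+8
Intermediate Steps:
t = 870891 (t = (-1294059 + 1484868) + 680082 = 190809 + 680082 = 870891)
(-4359971 + 2320976)*(t/3625127 + P(-655, 915 - 1*276)) = (-4359971 + 2320976)*(870891/3625127 + (-245 + (915 - 1*276))) = -2038995*(870891*(1/3625127) + (-245 + (915 - 276))) = -2038995*(870891/3625127 + (-245 + 639)) = -2038995*(870891/3625127 + 394) = -2038995*1429170929/3625127 = -2914072378376355/3625127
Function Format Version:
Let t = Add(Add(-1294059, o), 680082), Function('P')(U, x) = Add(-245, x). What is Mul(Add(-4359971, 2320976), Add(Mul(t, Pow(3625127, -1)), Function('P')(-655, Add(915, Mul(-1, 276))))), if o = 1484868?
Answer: Rational(-2914072378376355, 3625127) ≈ -8.0385e+8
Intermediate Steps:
t = 870891 (t = Add(Add(-1294059, 1484868), 680082) = Add(190809, 680082) = 870891)
Mul(Add(-4359971, 2320976), Add(Mul(t, Pow(3625127, -1)), Function('P')(-655, Add(915, Mul(-1, 276))))) = Mul(Add(-4359971, 2320976), Add(Mul(870891, Pow(3625127, -1)), Add(-245, Add(915, Mul(-1, 276))))) = Mul(-2038995, Add(Mul(870891, Rational(1, 3625127)), Add(-245, Add(915, -276)))) = Mul(-2038995, Add(Rational(870891, 3625127), Add(-245, 639))) = Mul(-2038995, Add(Rational(870891, 3625127), 394)) = Mul(-2038995, Rational(1429170929, 3625127)) = Rational(-2914072378376355, 3625127)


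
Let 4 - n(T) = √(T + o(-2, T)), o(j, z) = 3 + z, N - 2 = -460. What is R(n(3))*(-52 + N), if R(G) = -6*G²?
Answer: 3060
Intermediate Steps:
N = -458 (N = 2 - 460 = -458)
n(T) = 4 - √(3 + 2*T) (n(T) = 4 - √(T + (3 + T)) = 4 - √(3 + 2*T))
R(n(3))*(-52 + N) = (-6*(4 - √(3 + 2*3))²)*(-52 - 458) = -6*(4 - √(3 + 6))²*(-510) = -6*(4 - √9)²*(-510) = -6*(4 - 1*3)²*(-510) = -6*(4 - 3)²*(-510) = -6*1²*(-510) = -6*1*(-510) = -6*(-510) = 3060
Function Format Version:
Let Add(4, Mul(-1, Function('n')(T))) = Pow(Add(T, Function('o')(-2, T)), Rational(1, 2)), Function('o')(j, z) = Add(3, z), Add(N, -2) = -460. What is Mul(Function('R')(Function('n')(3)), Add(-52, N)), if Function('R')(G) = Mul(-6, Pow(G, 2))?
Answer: 3060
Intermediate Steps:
N = -458 (N = Add(2, -460) = -458)
Function('n')(T) = Add(4, Mul(-1, Pow(Add(3, Mul(2, T)), Rational(1, 2)))) (Function('n')(T) = Add(4, Mul(-1, Pow(Add(T, Add(3, T)), Rational(1, 2)))) = Add(4, Mul(-1, Pow(Add(3, Mul(2, T)), Rational(1, 2)))))
Mul(Function('R')(Function('n')(3)), Add(-52, N)) = Mul(Mul(-6, Pow(Add(4, Mul(-1, Pow(Add(3, Mul(2, 3)), Rational(1, 2)))), 2)), Add(-52, -458)) = Mul(Mul(-6, Pow(Add(4, Mul(-1, Pow(Add(3, 6), Rational(1, 2)))), 2)), -510) = Mul(Mul(-6, Pow(Add(4, Mul(-1, Pow(9, Rational(1, 2)))), 2)), -510) = Mul(Mul(-6, Pow(Add(4, Mul(-1, 3)), 2)), -510) = Mul(Mul(-6, Pow(Add(4, -3), 2)), -510) = Mul(Mul(-6, Pow(1, 2)), -510) = Mul(Mul(-6, 1), -510) = Mul(-6, -510) = 3060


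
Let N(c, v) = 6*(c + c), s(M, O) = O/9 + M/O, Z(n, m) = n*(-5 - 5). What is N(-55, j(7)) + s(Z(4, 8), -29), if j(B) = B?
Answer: -172741/261 ≈ -661.84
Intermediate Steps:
Z(n, m) = -10*n (Z(n, m) = n*(-10) = -10*n)
s(M, O) = O/9 + M/O (s(M, O) = O*(⅑) + M/O = O/9 + M/O)
N(c, v) = 12*c (N(c, v) = 6*(2*c) = 12*c)
N(-55, j(7)) + s(Z(4, 8), -29) = 12*(-55) + ((⅑)*(-29) - 10*4/(-29)) = -660 + (-29/9 - 40*(-1/29)) = -660 + (-29/9 + 40/29) = -660 - 481/261 = -172741/261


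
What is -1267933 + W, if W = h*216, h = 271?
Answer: -1209397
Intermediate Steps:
W = 58536 (W = 271*216 = 58536)
-1267933 + W = -1267933 + 58536 = -1209397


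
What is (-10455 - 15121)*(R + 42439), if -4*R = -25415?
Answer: -1247923374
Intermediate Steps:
R = 25415/4 (R = -¼*(-25415) = 25415/4 ≈ 6353.8)
(-10455 - 15121)*(R + 42439) = (-10455 - 15121)*(25415/4 + 42439) = -25576*195171/4 = -1247923374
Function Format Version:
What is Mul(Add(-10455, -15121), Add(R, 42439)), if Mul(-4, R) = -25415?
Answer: -1247923374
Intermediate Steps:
R = Rational(25415, 4) (R = Mul(Rational(-1, 4), -25415) = Rational(25415, 4) ≈ 6353.8)
Mul(Add(-10455, -15121), Add(R, 42439)) = Mul(Add(-10455, -15121), Add(Rational(25415, 4), 42439)) = Mul(-25576, Rational(195171, 4)) = -1247923374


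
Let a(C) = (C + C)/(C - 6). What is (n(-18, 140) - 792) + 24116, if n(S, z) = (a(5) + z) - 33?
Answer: 23421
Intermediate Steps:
a(C) = 2*C/(-6 + C) (a(C) = (2*C)/(-6 + C) = 2*C/(-6 + C))
n(S, z) = -43 + z (n(S, z) = (2*5/(-6 + 5) + z) - 33 = (2*5/(-1) + z) - 33 = (2*5*(-1) + z) - 33 = (-10 + z) - 33 = -43 + z)
(n(-18, 140) - 792) + 24116 = ((-43 + 140) - 792) + 24116 = (97 - 792) + 24116 = -695 + 24116 = 23421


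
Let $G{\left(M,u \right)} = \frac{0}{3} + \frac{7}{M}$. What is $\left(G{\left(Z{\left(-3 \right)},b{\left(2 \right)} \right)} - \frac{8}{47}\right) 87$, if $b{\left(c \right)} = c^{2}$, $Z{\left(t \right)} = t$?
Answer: $- \frac{10237}{47} \approx -217.81$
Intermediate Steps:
$G{\left(M,u \right)} = \frac{7}{M}$ ($G{\left(M,u \right)} = 0 \cdot \frac{1}{3} + \frac{7}{M} = 0 + \frac{7}{M} = \frac{7}{M}$)
$\left(G{\left(Z{\left(-3 \right)},b{\left(2 \right)} \right)} - \frac{8}{47}\right) 87 = \left(\frac{7}{-3} - \frac{8}{47}\right) 87 = \left(7 \left(- \frac{1}{3}\right) - \frac{8}{47}\right) 87 = \left(- \frac{7}{3} - \frac{8}{47}\right) 87 = \left(- \frac{353}{141}\right) 87 = - \frac{10237}{47}$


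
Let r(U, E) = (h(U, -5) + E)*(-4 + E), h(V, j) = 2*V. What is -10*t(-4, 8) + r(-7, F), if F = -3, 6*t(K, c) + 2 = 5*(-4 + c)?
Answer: 89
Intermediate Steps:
t(K, c) = -11/3 + 5*c/6 (t(K, c) = -⅓ + (5*(-4 + c))/6 = -⅓ + (-20 + 5*c)/6 = -⅓ + (-10/3 + 5*c/6) = -11/3 + 5*c/6)
r(U, E) = (-4 + E)*(E + 2*U) (r(U, E) = (2*U + E)*(-4 + E) = (E + 2*U)*(-4 + E) = (-4 + E)*(E + 2*U))
-10*t(-4, 8) + r(-7, F) = -10*(-11/3 + (⅚)*8) + ((-3)² - 8*(-7) - 4*(-3) + 2*(-3)*(-7)) = -10*(-11/3 + 20/3) + (9 + 56 + 12 + 42) = -10*3 + 119 = -30 + 119 = 89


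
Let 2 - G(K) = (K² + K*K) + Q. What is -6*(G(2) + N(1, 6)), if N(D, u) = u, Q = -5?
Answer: -30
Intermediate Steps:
G(K) = 7 - 2*K² (G(K) = 2 - ((K² + K*K) - 5) = 2 - ((K² + K²) - 5) = 2 - (2*K² - 5) = 2 - (-5 + 2*K²) = 2 + (5 - 2*K²) = 7 - 2*K²)
-6*(G(2) + N(1, 6)) = -6*((7 - 2*2²) + 6) = -6*((7 - 2*4) + 6) = -6*((7 - 8) + 6) = -6*(-1 + 6) = -6*5 = -30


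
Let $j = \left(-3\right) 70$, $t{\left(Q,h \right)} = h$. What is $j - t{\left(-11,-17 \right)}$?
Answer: $-193$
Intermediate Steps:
$j = -210$
$j - t{\left(-11,-17 \right)} = -210 - -17 = -210 + 17 = -193$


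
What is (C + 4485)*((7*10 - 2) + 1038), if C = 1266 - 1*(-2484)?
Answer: 9107910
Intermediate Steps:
C = 3750 (C = 1266 + 2484 = 3750)
(C + 4485)*((7*10 - 2) + 1038) = (3750 + 4485)*((7*10 - 2) + 1038) = 8235*((70 - 2) + 1038) = 8235*(68 + 1038) = 8235*1106 = 9107910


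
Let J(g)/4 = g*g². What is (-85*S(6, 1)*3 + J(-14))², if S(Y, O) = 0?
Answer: 120472576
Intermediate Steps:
J(g) = 4*g³ (J(g) = 4*(g*g²) = 4*g³)
(-85*S(6, 1)*3 + J(-14))² = (-0*3 + 4*(-14)³)² = (-85*0 + 4*(-2744))² = (0 - 10976)² = (-10976)² = 120472576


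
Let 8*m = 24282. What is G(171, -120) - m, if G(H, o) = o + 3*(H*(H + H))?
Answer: 689163/4 ≈ 1.7229e+5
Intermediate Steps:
m = 12141/4 (m = (⅛)*24282 = 12141/4 ≈ 3035.3)
G(H, o) = o + 6*H² (G(H, o) = o + 3*(H*(2*H)) = o + 3*(2*H²) = o + 6*H²)
G(171, -120) - m = (-120 + 6*171²) - 1*12141/4 = (-120 + 6*29241) - 12141/4 = (-120 + 175446) - 12141/4 = 175326 - 12141/4 = 689163/4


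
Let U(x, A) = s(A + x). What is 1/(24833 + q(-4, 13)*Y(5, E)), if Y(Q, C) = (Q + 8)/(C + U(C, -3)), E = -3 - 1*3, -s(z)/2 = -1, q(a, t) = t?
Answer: 4/99163 ≈ 4.0338e-5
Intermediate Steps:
s(z) = 2 (s(z) = -2*(-1) = 2)
U(x, A) = 2
E = -6 (E = -3 - 3 = -6)
Y(Q, C) = (8 + Q)/(2 + C) (Y(Q, C) = (Q + 8)/(C + 2) = (8 + Q)/(2 + C))
1/(24833 + q(-4, 13)*Y(5, E)) = 1/(24833 + 13*((8 + 5)/(2 - 6))) = 1/(24833 + 13*(13/(-4))) = 1/(24833 + 13*(-¼*13)) = 1/(24833 + 13*(-13/4)) = 1/(24833 - 169/4) = 1/(99163/4) = 4/99163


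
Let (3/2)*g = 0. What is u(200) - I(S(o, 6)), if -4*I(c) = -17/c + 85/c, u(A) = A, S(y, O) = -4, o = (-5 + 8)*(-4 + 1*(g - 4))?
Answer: 783/4 ≈ 195.75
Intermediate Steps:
g = 0 (g = (2/3)*0 = 0)
o = -24 (o = (-5 + 8)*(-4 + 1*(0 - 4)) = 3*(-4 + 1*(-4)) = 3*(-4 - 4) = 3*(-8) = -24)
I(c) = -17/c (I(c) = -(-17/c + 85/c)/4 = -17/c)
u(200) - I(S(o, 6)) = 200 - (-17)/(-4) = 200 - (-17)*(-1)/4 = 200 - 1*17/4 = 200 - 17/4 = 783/4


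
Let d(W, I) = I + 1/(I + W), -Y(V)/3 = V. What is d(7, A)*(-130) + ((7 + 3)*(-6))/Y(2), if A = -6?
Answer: 660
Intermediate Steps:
Y(V) = -3*V
d(7, A)*(-130) + ((7 + 3)*(-6))/Y(2) = ((1 + (-6)² - 6*7)/(-6 + 7))*(-130) + ((7 + 3)*(-6))/((-3*2)) = ((1 + 36 - 42)/1)*(-130) + (10*(-6))/(-6) = (1*(-5))*(-130) - 60*(-⅙) = -5*(-130) + 10 = 650 + 10 = 660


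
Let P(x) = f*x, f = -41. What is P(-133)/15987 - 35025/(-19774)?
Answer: 667772297/316126938 ≈ 2.1124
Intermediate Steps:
P(x) = -41*x
P(-133)/15987 - 35025/(-19774) = -41*(-133)/15987 - 35025/(-19774) = 5453*(1/15987) - 35025*(-1/19774) = 5453/15987 + 35025/19774 = 667772297/316126938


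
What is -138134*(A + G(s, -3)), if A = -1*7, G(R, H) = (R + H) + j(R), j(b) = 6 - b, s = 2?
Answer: 552536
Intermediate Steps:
G(R, H) = 6 + H (G(R, H) = (R + H) + (6 - R) = (H + R) + (6 - R) = 6 + H)
A = -7
-138134*(A + G(s, -3)) = -138134*(-7 + (6 - 3)) = -138134*(-7 + 3) = -138134*(-4) = 552536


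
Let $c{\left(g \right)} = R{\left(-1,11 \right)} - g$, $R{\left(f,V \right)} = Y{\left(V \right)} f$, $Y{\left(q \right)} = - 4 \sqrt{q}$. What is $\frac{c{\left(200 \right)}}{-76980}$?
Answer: $\frac{10}{3849} - \frac{\sqrt{11}}{19245} \approx 0.0024257$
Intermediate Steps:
$R{\left(f,V \right)} = - 4 f \sqrt{V}$ ($R{\left(f,V \right)} = - 4 \sqrt{V} f = - 4 f \sqrt{V}$)
$c{\left(g \right)} = - g + 4 \sqrt{11}$ ($c{\left(g \right)} = \left(-4\right) \left(-1\right) \sqrt{11} - g = 4 \sqrt{11} - g = - g + 4 \sqrt{11}$)
$\frac{c{\left(200 \right)}}{-76980} = \frac{\left(-1\right) 200 + 4 \sqrt{11}}{-76980} = \left(-200 + 4 \sqrt{11}\right) \left(- \frac{1}{76980}\right) = \frac{10}{3849} - \frac{\sqrt{11}}{19245}$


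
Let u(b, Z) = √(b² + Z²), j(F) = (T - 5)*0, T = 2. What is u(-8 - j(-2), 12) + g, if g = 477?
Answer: 477 + 4*√13 ≈ 491.42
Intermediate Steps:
j(F) = 0 (j(F) = (2 - 5)*0 = -3*0 = 0)
u(b, Z) = √(Z² + b²)
u(-8 - j(-2), 12) + g = √(12² + (-8 - 1*0)²) + 477 = √(144 + (-8 + 0)²) + 477 = √(144 + (-8)²) + 477 = √(144 + 64) + 477 = √208 + 477 = 4*√13 + 477 = 477 + 4*√13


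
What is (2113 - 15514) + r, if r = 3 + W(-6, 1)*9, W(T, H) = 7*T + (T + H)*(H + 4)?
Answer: -14001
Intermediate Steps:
W(T, H) = 7*T + (4 + H)*(H + T) (W(T, H) = 7*T + (H + T)*(4 + H) = 7*T + (4 + H)*(H + T))
r = -600 (r = 3 + (1**2 + 4*1 + 11*(-6) + 1*(-6))*9 = 3 + (1 + 4 - 66 - 6)*9 = 3 - 67*9 = 3 - 603 = -600)
(2113 - 15514) + r = (2113 - 15514) - 600 = -13401 - 600 = -14001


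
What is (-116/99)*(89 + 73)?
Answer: -2088/11 ≈ -189.82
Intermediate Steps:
(-116/99)*(89 + 73) = -116*1/99*162 = -116/99*162 = -2088/11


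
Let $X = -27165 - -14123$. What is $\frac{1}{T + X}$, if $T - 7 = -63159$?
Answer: $- \frac{1}{76194} \approx -1.3124 \cdot 10^{-5}$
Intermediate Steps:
$T = -63152$ ($T = 7 - 63159 = -63152$)
$X = -13042$ ($X = -27165 + 14123 = -13042$)
$\frac{1}{T + X} = \frac{1}{-63152 - 13042} = \frac{1}{-76194} = - \frac{1}{76194}$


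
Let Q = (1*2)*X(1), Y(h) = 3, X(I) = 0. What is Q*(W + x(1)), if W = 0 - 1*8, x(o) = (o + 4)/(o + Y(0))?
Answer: 0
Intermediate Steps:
x(o) = (4 + o)/(3 + o) (x(o) = (o + 4)/(o + 3) = (4 + o)/(3 + o))
Q = 0 (Q = (1*2)*0 = 2*0 = 0)
W = -8 (W = 0 - 8 = -8)
Q*(W + x(1)) = 0*(-8 + (4 + 1)/(3 + 1)) = 0*(-8 + 5/4) = 0*(-27/4) = 0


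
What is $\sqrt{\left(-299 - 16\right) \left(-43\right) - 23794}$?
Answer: $i \sqrt{10249} \approx 101.24 i$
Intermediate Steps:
$\sqrt{\left(-299 - 16\right) \left(-43\right) - 23794} = \sqrt{\left(-315\right) \left(-43\right) - 23794} = \sqrt{13545 - 23794} = \sqrt{-10249} = i \sqrt{10249}$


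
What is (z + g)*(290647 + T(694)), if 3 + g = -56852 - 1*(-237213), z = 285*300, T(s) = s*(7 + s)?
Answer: 206609151978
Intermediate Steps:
z = 85500
g = 180358 (g = -3 + (-56852 - 1*(-237213)) = -3 + (-56852 + 237213) = -3 + 180361 = 180358)
(z + g)*(290647 + T(694)) = (85500 + 180358)*(290647 + 694*(7 + 694)) = 265858*(290647 + 694*701) = 265858*(290647 + 486494) = 265858*777141 = 206609151978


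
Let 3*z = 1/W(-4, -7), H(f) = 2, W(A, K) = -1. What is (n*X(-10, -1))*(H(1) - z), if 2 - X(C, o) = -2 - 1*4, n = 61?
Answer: 3416/3 ≈ 1138.7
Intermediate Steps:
z = -⅓ (z = (⅓)/(-1) = (⅓)*(-1) = -⅓ ≈ -0.33333)
X(C, o) = 8 (X(C, o) = 2 - (-2 - 1*4) = 2 - (-2 - 4) = 2 - 1*(-6) = 2 + 6 = 8)
(n*X(-10, -1))*(H(1) - z) = (61*8)*(2 - 1*(-⅓)) = 488*(2 + ⅓) = 488*(7/3) = 3416/3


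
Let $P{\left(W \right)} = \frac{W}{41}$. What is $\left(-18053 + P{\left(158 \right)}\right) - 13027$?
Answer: $- \frac{1274122}{41} \approx -31076.0$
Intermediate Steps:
$P{\left(W \right)} = \frac{W}{41}$ ($P{\left(W \right)} = W \frac{1}{41} = \frac{W}{41}$)
$\left(-18053 + P{\left(158 \right)}\right) - 13027 = \left(-18053 + \frac{1}{41} \cdot 158\right) - 13027 = \left(-18053 + \frac{158}{41}\right) - 13027 = - \frac{740015}{41} - 13027 = - \frac{1274122}{41}$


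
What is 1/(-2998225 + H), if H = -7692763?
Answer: -1/10690988 ≈ -9.3537e-8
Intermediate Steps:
1/(-2998225 + H) = 1/(-2998225 - 7692763) = 1/(-10690988) = -1/10690988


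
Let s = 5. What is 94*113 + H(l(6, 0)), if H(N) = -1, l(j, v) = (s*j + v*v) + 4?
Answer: 10621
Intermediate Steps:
l(j, v) = 4 + v² + 5*j (l(j, v) = (5*j + v*v) + 4 = (5*j + v²) + 4 = (v² + 5*j) + 4 = 4 + v² + 5*j)
94*113 + H(l(6, 0)) = 94*113 - 1 = 10622 - 1 = 10621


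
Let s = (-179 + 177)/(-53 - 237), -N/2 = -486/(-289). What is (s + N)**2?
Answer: 19782703801/1756029025 ≈ 11.266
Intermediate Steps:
N = -972/289 (N = -(-972)/(-289) = -(-972)*(-1)/289 = -2*486/289 = -972/289 ≈ -3.3633)
s = 1/145 (s = -2/(-290) = -2*(-1/290) = 1/145 ≈ 0.0068966)
(s + N)**2 = (1/145 - 972/289)**2 = (-140651/41905)**2 = 19782703801/1756029025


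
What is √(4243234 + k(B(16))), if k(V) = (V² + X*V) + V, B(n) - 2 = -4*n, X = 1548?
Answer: 16*√16215 ≈ 2037.4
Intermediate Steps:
B(n) = 2 - 4*n
k(V) = V² + 1549*V (k(V) = (V² + 1548*V) + V = V² + 1549*V)
√(4243234 + k(B(16))) = √(4243234 + (2 - 4*16)*(1549 + (2 - 4*16))) = √(4243234 + (2 - 64)*(1549 + (2 - 64))) = √(4243234 - 62*(1549 - 62)) = √(4243234 - 62*1487) = √(4243234 - 92194) = √4151040 = 16*√16215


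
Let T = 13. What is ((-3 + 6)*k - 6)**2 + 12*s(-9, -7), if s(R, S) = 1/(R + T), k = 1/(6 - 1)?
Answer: 804/25 ≈ 32.160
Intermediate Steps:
k = 1/5 ≈ 0.20000
s(R, S) = 1/(13 + R) (s(R, S) = 1/(R + 13) = 1/(13 + R))
((-3 + 6)*k - 6)**2 + 12*s(-9, -7) = ((-3 + 6)*(1/5) - 6)**2 + 12/(13 - 9) = (3*(1/5) - 6)**2 + 12/4 = (3/5 - 6)**2 + 12*(1/4) = (-27/5)**2 + 3 = 729/25 + 3 = 804/25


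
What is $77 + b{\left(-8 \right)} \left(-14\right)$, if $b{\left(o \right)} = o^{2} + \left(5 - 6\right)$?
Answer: $-805$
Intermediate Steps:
$b{\left(o \right)} = -1 + o^{2}$ ($b{\left(o \right)} = o^{2} + \left(5 - 6\right) = o^{2} - 1 = -1 + o^{2}$)
$77 + b{\left(-8 \right)} \left(-14\right) = 77 + \left(-1 + \left(-8\right)^{2}\right) \left(-14\right) = 77 + \left(-1 + 64\right) \left(-14\right) = 77 + 63 \left(-14\right) = 77 - 882 = -805$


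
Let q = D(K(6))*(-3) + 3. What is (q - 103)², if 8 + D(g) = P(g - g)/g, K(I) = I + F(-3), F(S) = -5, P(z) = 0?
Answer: 5776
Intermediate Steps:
K(I) = -5 + I (K(I) = I - 5 = -5 + I)
D(g) = -8 (D(g) = -8 + 0/g = -8 + 0 = -8)
q = 27 (q = -8*(-3) + 3 = 24 + 3 = 27)
(q - 103)² = (27 - 103)² = (-76)² = 5776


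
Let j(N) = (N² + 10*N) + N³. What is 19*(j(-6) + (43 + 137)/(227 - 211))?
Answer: -17385/4 ≈ -4346.3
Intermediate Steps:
j(N) = N² + N³ + 10*N
19*(j(-6) + (43 + 137)/(227 - 211)) = 19*(-6*(10 - 6 + (-6)²) + (43 + 137)/(227 - 211)) = 19*(-6*(10 - 6 + 36) + 180/16) = 19*(-6*40 + 180*(1/16)) = 19*(-240 + 45/4) = 19*(-915/4) = -17385/4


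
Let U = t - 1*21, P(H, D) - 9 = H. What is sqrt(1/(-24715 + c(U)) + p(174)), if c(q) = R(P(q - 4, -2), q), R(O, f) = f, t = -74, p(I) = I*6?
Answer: sqrt(642619663590)/24810 ≈ 32.311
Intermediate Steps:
P(H, D) = 9 + H
p(I) = 6*I
U = -95 (U = -74 - 1*21 = -74 - 21 = -95)
c(q) = q
sqrt(1/(-24715 + c(U)) + p(174)) = sqrt(1/(-24715 - 95) + 6*174) = sqrt(1/(-24810) + 1044) = sqrt(-1/24810 + 1044) = sqrt(25901639/24810) = sqrt(642619663590)/24810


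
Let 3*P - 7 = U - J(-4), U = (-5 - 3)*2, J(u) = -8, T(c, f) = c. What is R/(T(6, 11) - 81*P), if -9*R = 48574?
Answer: -48574/297 ≈ -163.55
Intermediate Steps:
R = -48574/9 (R = -1/9*48574 = -48574/9 ≈ -5397.1)
U = -16 (U = -8*2 = -16)
P = -1/3 (P = 7/3 + (-16 - 1*(-8))/3 = 7/3 + (-16 + 8)/3 = 7/3 + (1/3)*(-8) = 7/3 - 8/3 = -1/3 ≈ -0.33333)
R/(T(6, 11) - 81*P) = -48574/(9*(6 - 81*(-1/3))) = -48574/(9*(6 + 27)) = -48574/9/33 = -48574/9*1/33 = -48574/297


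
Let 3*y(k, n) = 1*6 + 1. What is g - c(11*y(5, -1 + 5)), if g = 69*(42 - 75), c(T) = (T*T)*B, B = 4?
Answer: -44209/9 ≈ -4912.1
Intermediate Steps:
y(k, n) = 7/3 (y(k, n) = (1*6 + 1)/3 = (6 + 1)/3 = (1/3)*7 = 7/3)
c(T) = 4*T**2 (c(T) = (T*T)*4 = T**2*4 = 4*T**2)
g = -2277 (g = 69*(-33) = -2277)
g - c(11*y(5, -1 + 5)) = -2277 - 4*(11*(7/3))**2 = -2277 - 4*(77/3)**2 = -2277 - 4*5929/9 = -2277 - 1*23716/9 = -2277 - 23716/9 = -44209/9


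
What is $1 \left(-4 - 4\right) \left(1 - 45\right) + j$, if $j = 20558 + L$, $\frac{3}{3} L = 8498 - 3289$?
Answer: $26119$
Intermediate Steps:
$L = 5209$ ($L = 8498 - 3289 = 5209$)
$j = 25767$ ($j = 20558 + 5209 = 25767$)
$1 \left(-4 - 4\right) \left(1 - 45\right) + j = 1 \left(-4 - 4\right) \left(1 - 45\right) + 25767 = 1 \left(-8\right) \left(-44\right) + 25767 = \left(-8\right) \left(-44\right) + 25767 = 352 + 25767 = 26119$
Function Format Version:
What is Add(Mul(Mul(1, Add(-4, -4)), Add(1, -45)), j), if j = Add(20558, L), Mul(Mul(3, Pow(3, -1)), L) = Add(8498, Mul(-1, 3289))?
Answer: 26119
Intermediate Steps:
L = 5209 (L = Add(8498, Mul(-1, 3289)) = Add(8498, -3289) = 5209)
j = 25767 (j = Add(20558, 5209) = 25767)
Add(Mul(Mul(1, Add(-4, -4)), Add(1, -45)), j) = Add(Mul(Mul(1, Add(-4, -4)), Add(1, -45)), 25767) = Add(Mul(Mul(1, -8), -44), 25767) = Add(Mul(-8, -44), 25767) = Add(352, 25767) = 26119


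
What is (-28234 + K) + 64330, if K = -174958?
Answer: -138862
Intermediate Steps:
(-28234 + K) + 64330 = (-28234 - 174958) + 64330 = -203192 + 64330 = -138862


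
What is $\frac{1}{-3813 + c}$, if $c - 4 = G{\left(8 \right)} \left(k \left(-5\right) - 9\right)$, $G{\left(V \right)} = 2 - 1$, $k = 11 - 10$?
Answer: $- \frac{1}{3823} \approx -0.00026157$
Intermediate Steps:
$k = 1$ ($k = 11 - 10 = 1$)
$G{\left(V \right)} = 1$
$c = -10$ ($c = 4 + 1 \left(1 \left(-5\right) - 9\right) = 4 + 1 \left(-5 - 9\right) = 4 + 1 \left(-14\right) = 4 - 14 = -10$)
$\frac{1}{-3813 + c} = \frac{1}{-3813 - 10} = \frac{1}{-3823} = - \frac{1}{3823}$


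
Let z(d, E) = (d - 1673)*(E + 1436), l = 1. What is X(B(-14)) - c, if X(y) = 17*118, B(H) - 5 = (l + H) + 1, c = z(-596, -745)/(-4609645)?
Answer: 9245379991/4609645 ≈ 2005.7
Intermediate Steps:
z(d, E) = (-1673 + d)*(1436 + E)
c = 1567879/4609645 (c = (-2402428 - 1673*(-745) + 1436*(-596) - 745*(-596))/(-4609645) = (-2402428 + 1246385 - 855856 + 444020)*(-1/4609645) = -1567879*(-1/4609645) = 1567879/4609645 ≈ 0.34013)
B(H) = 7 + H (B(H) = 5 + ((1 + H) + 1) = 5 + (2 + H) = 7 + H)
X(y) = 2006
X(B(-14)) - c = 2006 - 1*1567879/4609645 = 2006 - 1567879/4609645 = 9245379991/4609645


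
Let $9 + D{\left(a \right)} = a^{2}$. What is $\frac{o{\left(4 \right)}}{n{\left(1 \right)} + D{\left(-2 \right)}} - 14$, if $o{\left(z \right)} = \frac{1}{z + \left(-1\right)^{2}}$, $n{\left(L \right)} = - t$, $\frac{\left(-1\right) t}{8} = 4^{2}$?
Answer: $- \frac{8609}{615} \approx -13.998$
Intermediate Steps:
$t = -128$ ($t = - 8 \cdot 4^{2} = \left(-8\right) 16 = -128$)
$n{\left(L \right)} = 128$ ($n{\left(L \right)} = \left(-1\right) \left(-128\right) = 128$)
$D{\left(a \right)} = -9 + a^{2}$
$o{\left(z \right)} = \frac{1}{1 + z}$ ($o{\left(z \right)} = \frac{1}{z + 1} = \frac{1}{1 + z}$)
$\frac{o{\left(4 \right)}}{n{\left(1 \right)} + D{\left(-2 \right)}} - 14 = \frac{1}{\left(128 - \left(9 - \left(-2\right)^{2}\right)\right) \left(1 + 4\right)} - 14 = \frac{1}{\left(128 + \left(-9 + 4\right)\right) 5} - 14 = \frac{1}{128 - 5} \cdot \frac{1}{5} - 14 = \frac{1}{123} \cdot \frac{1}{5} - 14 = \frac{1}{615} - 14 = - \frac{8609}{615}$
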